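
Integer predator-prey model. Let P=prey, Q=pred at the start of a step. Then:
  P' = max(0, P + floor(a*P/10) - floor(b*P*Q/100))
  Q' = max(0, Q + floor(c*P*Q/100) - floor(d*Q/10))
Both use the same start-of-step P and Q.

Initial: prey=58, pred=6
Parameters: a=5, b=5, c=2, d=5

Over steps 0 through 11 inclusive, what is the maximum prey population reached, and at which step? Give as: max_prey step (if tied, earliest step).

Answer: 74 2

Derivation:
Step 1: prey: 58+29-17=70; pred: 6+6-3=9
Step 2: prey: 70+35-31=74; pred: 9+12-4=17
Step 3: prey: 74+37-62=49; pred: 17+25-8=34
Step 4: prey: 49+24-83=0; pred: 34+33-17=50
Step 5: prey: 0+0-0=0; pred: 50+0-25=25
Step 6: prey: 0+0-0=0; pred: 25+0-12=13
Step 7: prey: 0+0-0=0; pred: 13+0-6=7
Step 8: prey: 0+0-0=0; pred: 7+0-3=4
Step 9: prey: 0+0-0=0; pred: 4+0-2=2
Step 10: prey: 0+0-0=0; pred: 2+0-1=1
Step 11: prey: 0+0-0=0; pred: 1+0-0=1
Max prey = 74 at step 2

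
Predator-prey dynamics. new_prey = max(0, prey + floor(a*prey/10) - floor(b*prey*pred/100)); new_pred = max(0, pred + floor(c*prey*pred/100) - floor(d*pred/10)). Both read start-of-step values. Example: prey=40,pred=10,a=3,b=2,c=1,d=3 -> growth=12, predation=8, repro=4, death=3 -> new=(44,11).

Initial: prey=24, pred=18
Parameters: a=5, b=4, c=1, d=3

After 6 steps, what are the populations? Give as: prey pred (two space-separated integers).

Answer: 19 8

Derivation:
Step 1: prey: 24+12-17=19; pred: 18+4-5=17
Step 2: prey: 19+9-12=16; pred: 17+3-5=15
Step 3: prey: 16+8-9=15; pred: 15+2-4=13
Step 4: prey: 15+7-7=15; pred: 13+1-3=11
Step 5: prey: 15+7-6=16; pred: 11+1-3=9
Step 6: prey: 16+8-5=19; pred: 9+1-2=8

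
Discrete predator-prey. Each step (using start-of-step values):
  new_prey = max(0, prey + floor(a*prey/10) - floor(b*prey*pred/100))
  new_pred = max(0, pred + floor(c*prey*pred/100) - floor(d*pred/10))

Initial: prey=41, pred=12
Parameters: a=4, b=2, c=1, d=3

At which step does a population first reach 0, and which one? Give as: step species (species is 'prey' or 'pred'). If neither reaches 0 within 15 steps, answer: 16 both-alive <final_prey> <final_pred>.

Step 1: prey: 41+16-9=48; pred: 12+4-3=13
Step 2: prey: 48+19-12=55; pred: 13+6-3=16
Step 3: prey: 55+22-17=60; pred: 16+8-4=20
Step 4: prey: 60+24-24=60; pred: 20+12-6=26
Step 5: prey: 60+24-31=53; pred: 26+15-7=34
Step 6: prey: 53+21-36=38; pred: 34+18-10=42
Step 7: prey: 38+15-31=22; pred: 42+15-12=45
Step 8: prey: 22+8-19=11; pred: 45+9-13=41
Step 9: prey: 11+4-9=6; pred: 41+4-12=33
Step 10: prey: 6+2-3=5; pred: 33+1-9=25
Step 11: prey: 5+2-2=5; pred: 25+1-7=19
Step 12: prey: 5+2-1=6; pred: 19+0-5=14
Step 13: prey: 6+2-1=7; pred: 14+0-4=10
Step 14: prey: 7+2-1=8; pred: 10+0-3=7
Step 15: prey: 8+3-1=10; pred: 7+0-2=5
No extinction within 15 steps

Answer: 16 both-alive 10 5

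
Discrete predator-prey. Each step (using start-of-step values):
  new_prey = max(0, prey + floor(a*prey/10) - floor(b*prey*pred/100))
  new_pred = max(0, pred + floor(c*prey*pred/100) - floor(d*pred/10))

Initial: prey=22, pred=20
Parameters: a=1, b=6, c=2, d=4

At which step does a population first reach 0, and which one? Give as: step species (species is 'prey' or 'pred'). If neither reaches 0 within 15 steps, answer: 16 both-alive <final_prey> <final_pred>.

Step 1: prey: 22+2-26=0; pred: 20+8-8=20
First extinction: prey at step 1

Answer: 1 prey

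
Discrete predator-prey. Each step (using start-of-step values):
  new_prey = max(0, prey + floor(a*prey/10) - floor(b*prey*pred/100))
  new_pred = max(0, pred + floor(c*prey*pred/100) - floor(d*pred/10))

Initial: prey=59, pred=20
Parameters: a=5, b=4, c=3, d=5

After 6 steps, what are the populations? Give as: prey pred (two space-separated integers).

Step 1: prey: 59+29-47=41; pred: 20+35-10=45
Step 2: prey: 41+20-73=0; pred: 45+55-22=78
Step 3: prey: 0+0-0=0; pred: 78+0-39=39
Step 4: prey: 0+0-0=0; pred: 39+0-19=20
Step 5: prey: 0+0-0=0; pred: 20+0-10=10
Step 6: prey: 0+0-0=0; pred: 10+0-5=5

Answer: 0 5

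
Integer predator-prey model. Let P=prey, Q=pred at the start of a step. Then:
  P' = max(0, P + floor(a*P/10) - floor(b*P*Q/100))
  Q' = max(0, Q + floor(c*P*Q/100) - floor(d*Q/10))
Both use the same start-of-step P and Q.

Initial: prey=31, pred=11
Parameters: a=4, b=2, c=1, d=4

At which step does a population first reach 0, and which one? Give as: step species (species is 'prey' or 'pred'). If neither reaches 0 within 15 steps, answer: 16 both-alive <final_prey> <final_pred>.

Step 1: prey: 31+12-6=37; pred: 11+3-4=10
Step 2: prey: 37+14-7=44; pred: 10+3-4=9
Step 3: prey: 44+17-7=54; pred: 9+3-3=9
Step 4: prey: 54+21-9=66; pred: 9+4-3=10
Step 5: prey: 66+26-13=79; pred: 10+6-4=12
Step 6: prey: 79+31-18=92; pred: 12+9-4=17
Step 7: prey: 92+36-31=97; pred: 17+15-6=26
Step 8: prey: 97+38-50=85; pred: 26+25-10=41
Step 9: prey: 85+34-69=50; pred: 41+34-16=59
Step 10: prey: 50+20-59=11; pred: 59+29-23=65
Step 11: prey: 11+4-14=1; pred: 65+7-26=46
Step 12: prey: 1+0-0=1; pred: 46+0-18=28
Step 13: prey: 1+0-0=1; pred: 28+0-11=17
Step 14: prey: 1+0-0=1; pred: 17+0-6=11
Step 15: prey: 1+0-0=1; pred: 11+0-4=7
No extinction within 15 steps

Answer: 16 both-alive 1 7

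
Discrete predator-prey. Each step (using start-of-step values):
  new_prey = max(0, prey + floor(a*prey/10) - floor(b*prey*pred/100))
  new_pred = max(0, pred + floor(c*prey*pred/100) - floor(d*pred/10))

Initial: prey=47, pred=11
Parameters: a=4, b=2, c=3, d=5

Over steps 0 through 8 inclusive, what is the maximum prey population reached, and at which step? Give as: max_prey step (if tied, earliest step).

Answer: 55 1

Derivation:
Step 1: prey: 47+18-10=55; pred: 11+15-5=21
Step 2: prey: 55+22-23=54; pred: 21+34-10=45
Step 3: prey: 54+21-48=27; pred: 45+72-22=95
Step 4: prey: 27+10-51=0; pred: 95+76-47=124
Step 5: prey: 0+0-0=0; pred: 124+0-62=62
Step 6: prey: 0+0-0=0; pred: 62+0-31=31
Step 7: prey: 0+0-0=0; pred: 31+0-15=16
Step 8: prey: 0+0-0=0; pred: 16+0-8=8
Max prey = 55 at step 1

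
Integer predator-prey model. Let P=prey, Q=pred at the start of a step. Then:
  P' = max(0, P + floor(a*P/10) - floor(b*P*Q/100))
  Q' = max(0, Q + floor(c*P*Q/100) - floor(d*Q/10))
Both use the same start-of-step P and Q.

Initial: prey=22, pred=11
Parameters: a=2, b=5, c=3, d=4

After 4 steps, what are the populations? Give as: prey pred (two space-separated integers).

Answer: 2 8

Derivation:
Step 1: prey: 22+4-12=14; pred: 11+7-4=14
Step 2: prey: 14+2-9=7; pred: 14+5-5=14
Step 3: prey: 7+1-4=4; pred: 14+2-5=11
Step 4: prey: 4+0-2=2; pred: 11+1-4=8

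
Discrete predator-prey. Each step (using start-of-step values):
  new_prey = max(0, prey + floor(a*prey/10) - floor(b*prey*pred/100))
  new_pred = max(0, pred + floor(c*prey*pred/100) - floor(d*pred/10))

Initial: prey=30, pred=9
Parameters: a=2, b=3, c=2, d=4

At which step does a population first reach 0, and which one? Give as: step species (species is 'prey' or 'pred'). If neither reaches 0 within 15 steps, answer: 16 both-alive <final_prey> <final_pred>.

Answer: 16 both-alive 16 2

Derivation:
Step 1: prey: 30+6-8=28; pred: 9+5-3=11
Step 2: prey: 28+5-9=24; pred: 11+6-4=13
Step 3: prey: 24+4-9=19; pred: 13+6-5=14
Step 4: prey: 19+3-7=15; pred: 14+5-5=14
Step 5: prey: 15+3-6=12; pred: 14+4-5=13
Step 6: prey: 12+2-4=10; pred: 13+3-5=11
Step 7: prey: 10+2-3=9; pred: 11+2-4=9
Step 8: prey: 9+1-2=8; pred: 9+1-3=7
Step 9: prey: 8+1-1=8; pred: 7+1-2=6
Step 10: prey: 8+1-1=8; pred: 6+0-2=4
Step 11: prey: 8+1-0=9; pred: 4+0-1=3
Step 12: prey: 9+1-0=10; pred: 3+0-1=2
Step 13: prey: 10+2-0=12; pred: 2+0-0=2
Step 14: prey: 12+2-0=14; pred: 2+0-0=2
Step 15: prey: 14+2-0=16; pred: 2+0-0=2
No extinction within 15 steps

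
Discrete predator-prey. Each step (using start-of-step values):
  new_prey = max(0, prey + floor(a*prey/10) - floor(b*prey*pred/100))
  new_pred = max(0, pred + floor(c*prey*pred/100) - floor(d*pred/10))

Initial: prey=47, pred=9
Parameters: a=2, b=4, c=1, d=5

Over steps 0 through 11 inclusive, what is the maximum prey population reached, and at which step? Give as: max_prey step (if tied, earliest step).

Step 1: prey: 47+9-16=40; pred: 9+4-4=9
Step 2: prey: 40+8-14=34; pred: 9+3-4=8
Step 3: prey: 34+6-10=30; pred: 8+2-4=6
Step 4: prey: 30+6-7=29; pred: 6+1-3=4
Step 5: prey: 29+5-4=30; pred: 4+1-2=3
Step 6: prey: 30+6-3=33; pred: 3+0-1=2
Step 7: prey: 33+6-2=37; pred: 2+0-1=1
Step 8: prey: 37+7-1=43; pred: 1+0-0=1
Step 9: prey: 43+8-1=50; pred: 1+0-0=1
Step 10: prey: 50+10-2=58; pred: 1+0-0=1
Step 11: prey: 58+11-2=67; pred: 1+0-0=1
Max prey = 67 at step 11

Answer: 67 11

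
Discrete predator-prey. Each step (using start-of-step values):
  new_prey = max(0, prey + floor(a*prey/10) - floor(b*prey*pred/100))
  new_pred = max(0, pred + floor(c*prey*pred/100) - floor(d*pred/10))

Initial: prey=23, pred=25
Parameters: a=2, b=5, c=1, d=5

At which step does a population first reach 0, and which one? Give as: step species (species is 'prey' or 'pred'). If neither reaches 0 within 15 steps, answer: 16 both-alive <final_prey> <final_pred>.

Step 1: prey: 23+4-28=0; pred: 25+5-12=18
First extinction: prey at step 1

Answer: 1 prey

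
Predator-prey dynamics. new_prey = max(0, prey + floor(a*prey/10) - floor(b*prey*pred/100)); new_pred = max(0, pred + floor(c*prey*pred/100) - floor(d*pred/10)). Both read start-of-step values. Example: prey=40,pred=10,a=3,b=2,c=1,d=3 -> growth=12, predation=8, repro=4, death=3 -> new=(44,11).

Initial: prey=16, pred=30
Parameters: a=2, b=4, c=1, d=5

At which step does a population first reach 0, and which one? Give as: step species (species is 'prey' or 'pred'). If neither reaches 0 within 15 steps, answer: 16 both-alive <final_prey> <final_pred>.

Answer: 1 prey

Derivation:
Step 1: prey: 16+3-19=0; pred: 30+4-15=19
First extinction: prey at step 1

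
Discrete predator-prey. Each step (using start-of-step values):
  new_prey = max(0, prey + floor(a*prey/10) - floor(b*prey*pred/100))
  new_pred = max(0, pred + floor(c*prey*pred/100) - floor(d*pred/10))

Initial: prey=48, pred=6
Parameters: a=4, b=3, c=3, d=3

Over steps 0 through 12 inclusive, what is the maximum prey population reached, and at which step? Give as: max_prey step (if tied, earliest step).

Answer: 59 1

Derivation:
Step 1: prey: 48+19-8=59; pred: 6+8-1=13
Step 2: prey: 59+23-23=59; pred: 13+23-3=33
Step 3: prey: 59+23-58=24; pred: 33+58-9=82
Step 4: prey: 24+9-59=0; pred: 82+59-24=117
Step 5: prey: 0+0-0=0; pred: 117+0-35=82
Step 6: prey: 0+0-0=0; pred: 82+0-24=58
Step 7: prey: 0+0-0=0; pred: 58+0-17=41
Step 8: prey: 0+0-0=0; pred: 41+0-12=29
Step 9: prey: 0+0-0=0; pred: 29+0-8=21
Step 10: prey: 0+0-0=0; pred: 21+0-6=15
Step 11: prey: 0+0-0=0; pred: 15+0-4=11
Step 12: prey: 0+0-0=0; pred: 11+0-3=8
Max prey = 59 at step 1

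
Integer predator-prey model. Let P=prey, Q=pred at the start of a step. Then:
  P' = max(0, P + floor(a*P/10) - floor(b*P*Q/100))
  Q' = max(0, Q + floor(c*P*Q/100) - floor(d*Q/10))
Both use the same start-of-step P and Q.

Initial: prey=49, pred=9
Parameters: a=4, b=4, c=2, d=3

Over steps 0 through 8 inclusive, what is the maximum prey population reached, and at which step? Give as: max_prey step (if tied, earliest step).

Step 1: prey: 49+19-17=51; pred: 9+8-2=15
Step 2: prey: 51+20-30=41; pred: 15+15-4=26
Step 3: prey: 41+16-42=15; pred: 26+21-7=40
Step 4: prey: 15+6-24=0; pred: 40+12-12=40
Step 5: prey: 0+0-0=0; pred: 40+0-12=28
Step 6: prey: 0+0-0=0; pred: 28+0-8=20
Step 7: prey: 0+0-0=0; pred: 20+0-6=14
Step 8: prey: 0+0-0=0; pred: 14+0-4=10
Max prey = 51 at step 1

Answer: 51 1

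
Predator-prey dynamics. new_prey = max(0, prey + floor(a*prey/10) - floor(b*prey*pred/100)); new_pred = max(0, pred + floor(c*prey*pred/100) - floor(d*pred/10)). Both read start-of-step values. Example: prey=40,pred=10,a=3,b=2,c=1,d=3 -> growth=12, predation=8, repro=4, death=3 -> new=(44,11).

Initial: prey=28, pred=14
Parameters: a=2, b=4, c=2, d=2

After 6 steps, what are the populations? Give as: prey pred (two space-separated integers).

Step 1: prey: 28+5-15=18; pred: 14+7-2=19
Step 2: prey: 18+3-13=8; pred: 19+6-3=22
Step 3: prey: 8+1-7=2; pred: 22+3-4=21
Step 4: prey: 2+0-1=1; pred: 21+0-4=17
Step 5: prey: 1+0-0=1; pred: 17+0-3=14
Step 6: prey: 1+0-0=1; pred: 14+0-2=12

Answer: 1 12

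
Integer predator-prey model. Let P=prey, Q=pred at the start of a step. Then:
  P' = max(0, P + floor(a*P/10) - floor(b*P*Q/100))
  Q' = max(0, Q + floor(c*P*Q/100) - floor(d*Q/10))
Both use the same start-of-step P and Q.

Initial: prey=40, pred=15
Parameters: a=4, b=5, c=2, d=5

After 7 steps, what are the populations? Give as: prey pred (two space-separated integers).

Answer: 5 1

Derivation:
Step 1: prey: 40+16-30=26; pred: 15+12-7=20
Step 2: prey: 26+10-26=10; pred: 20+10-10=20
Step 3: prey: 10+4-10=4; pred: 20+4-10=14
Step 4: prey: 4+1-2=3; pred: 14+1-7=8
Step 5: prey: 3+1-1=3; pred: 8+0-4=4
Step 6: prey: 3+1-0=4; pred: 4+0-2=2
Step 7: prey: 4+1-0=5; pred: 2+0-1=1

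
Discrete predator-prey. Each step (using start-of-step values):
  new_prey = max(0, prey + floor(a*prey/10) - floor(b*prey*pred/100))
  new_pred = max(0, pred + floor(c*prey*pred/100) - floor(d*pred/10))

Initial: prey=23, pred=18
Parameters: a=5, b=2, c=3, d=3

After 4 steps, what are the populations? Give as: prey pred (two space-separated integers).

Step 1: prey: 23+11-8=26; pred: 18+12-5=25
Step 2: prey: 26+13-13=26; pred: 25+19-7=37
Step 3: prey: 26+13-19=20; pred: 37+28-11=54
Step 4: prey: 20+10-21=9; pred: 54+32-16=70

Answer: 9 70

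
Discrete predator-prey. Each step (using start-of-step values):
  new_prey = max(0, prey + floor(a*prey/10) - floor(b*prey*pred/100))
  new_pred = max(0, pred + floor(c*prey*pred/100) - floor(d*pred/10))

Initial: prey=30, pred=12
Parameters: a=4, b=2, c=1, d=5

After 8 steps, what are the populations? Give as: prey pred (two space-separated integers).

Step 1: prey: 30+12-7=35; pred: 12+3-6=9
Step 2: prey: 35+14-6=43; pred: 9+3-4=8
Step 3: prey: 43+17-6=54; pred: 8+3-4=7
Step 4: prey: 54+21-7=68; pred: 7+3-3=7
Step 5: prey: 68+27-9=86; pred: 7+4-3=8
Step 6: prey: 86+34-13=107; pred: 8+6-4=10
Step 7: prey: 107+42-21=128; pred: 10+10-5=15
Step 8: prey: 128+51-38=141; pred: 15+19-7=27

Answer: 141 27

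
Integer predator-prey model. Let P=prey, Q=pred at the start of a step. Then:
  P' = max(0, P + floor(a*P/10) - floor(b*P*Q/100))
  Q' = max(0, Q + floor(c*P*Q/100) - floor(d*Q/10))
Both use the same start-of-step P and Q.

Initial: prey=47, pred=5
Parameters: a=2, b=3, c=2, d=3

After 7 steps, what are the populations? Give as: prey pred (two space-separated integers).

Answer: 1 20

Derivation:
Step 1: prey: 47+9-7=49; pred: 5+4-1=8
Step 2: prey: 49+9-11=47; pred: 8+7-2=13
Step 3: prey: 47+9-18=38; pred: 13+12-3=22
Step 4: prey: 38+7-25=20; pred: 22+16-6=32
Step 5: prey: 20+4-19=5; pred: 32+12-9=35
Step 6: prey: 5+1-5=1; pred: 35+3-10=28
Step 7: prey: 1+0-0=1; pred: 28+0-8=20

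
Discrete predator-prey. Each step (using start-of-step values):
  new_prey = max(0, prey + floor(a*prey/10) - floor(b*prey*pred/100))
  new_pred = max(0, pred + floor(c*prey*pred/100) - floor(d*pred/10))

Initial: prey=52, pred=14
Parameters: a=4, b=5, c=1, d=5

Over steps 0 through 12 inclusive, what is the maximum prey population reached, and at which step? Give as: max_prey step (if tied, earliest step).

Step 1: prey: 52+20-36=36; pred: 14+7-7=14
Step 2: prey: 36+14-25=25; pred: 14+5-7=12
Step 3: prey: 25+10-15=20; pred: 12+3-6=9
Step 4: prey: 20+8-9=19; pred: 9+1-4=6
Step 5: prey: 19+7-5=21; pred: 6+1-3=4
Step 6: prey: 21+8-4=25; pred: 4+0-2=2
Step 7: prey: 25+10-2=33; pred: 2+0-1=1
Step 8: prey: 33+13-1=45; pred: 1+0-0=1
Step 9: prey: 45+18-2=61; pred: 1+0-0=1
Step 10: prey: 61+24-3=82; pred: 1+0-0=1
Step 11: prey: 82+32-4=110; pred: 1+0-0=1
Step 12: prey: 110+44-5=149; pred: 1+1-0=2
Max prey = 149 at step 12

Answer: 149 12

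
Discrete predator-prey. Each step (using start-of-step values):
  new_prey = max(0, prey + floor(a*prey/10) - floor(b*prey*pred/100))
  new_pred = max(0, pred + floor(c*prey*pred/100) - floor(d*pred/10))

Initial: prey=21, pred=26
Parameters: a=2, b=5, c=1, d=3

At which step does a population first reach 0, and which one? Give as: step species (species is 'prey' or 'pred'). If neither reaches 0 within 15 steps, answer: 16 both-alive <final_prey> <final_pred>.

Step 1: prey: 21+4-27=0; pred: 26+5-7=24
First extinction: prey at step 1

Answer: 1 prey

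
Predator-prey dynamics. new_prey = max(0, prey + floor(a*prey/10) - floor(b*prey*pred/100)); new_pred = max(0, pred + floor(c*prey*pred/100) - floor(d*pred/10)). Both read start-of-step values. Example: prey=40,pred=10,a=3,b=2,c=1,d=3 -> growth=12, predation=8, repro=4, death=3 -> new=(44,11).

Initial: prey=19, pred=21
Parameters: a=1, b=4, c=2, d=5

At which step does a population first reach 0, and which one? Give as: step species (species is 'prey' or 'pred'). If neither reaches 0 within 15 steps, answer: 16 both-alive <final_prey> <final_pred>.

Answer: 16 both-alive 2 1

Derivation:
Step 1: prey: 19+1-15=5; pred: 21+7-10=18
Step 2: prey: 5+0-3=2; pred: 18+1-9=10
Step 3: prey: 2+0-0=2; pred: 10+0-5=5
Step 4: prey: 2+0-0=2; pred: 5+0-2=3
Step 5: prey: 2+0-0=2; pred: 3+0-1=2
Step 6: prey: 2+0-0=2; pred: 2+0-1=1
Step 7: prey: 2+0-0=2; pred: 1+0-0=1
Steps 8-15: state stable at prey=2, pred=1 (no change)
No extinction within 15 steps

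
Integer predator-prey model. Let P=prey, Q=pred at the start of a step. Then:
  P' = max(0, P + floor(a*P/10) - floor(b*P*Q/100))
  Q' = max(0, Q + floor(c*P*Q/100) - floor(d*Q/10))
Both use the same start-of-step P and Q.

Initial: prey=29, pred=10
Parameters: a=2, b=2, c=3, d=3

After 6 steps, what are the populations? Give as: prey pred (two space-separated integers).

Step 1: prey: 29+5-5=29; pred: 10+8-3=15
Step 2: prey: 29+5-8=26; pred: 15+13-4=24
Step 3: prey: 26+5-12=19; pred: 24+18-7=35
Step 4: prey: 19+3-13=9; pred: 35+19-10=44
Step 5: prey: 9+1-7=3; pred: 44+11-13=42
Step 6: prey: 3+0-2=1; pred: 42+3-12=33

Answer: 1 33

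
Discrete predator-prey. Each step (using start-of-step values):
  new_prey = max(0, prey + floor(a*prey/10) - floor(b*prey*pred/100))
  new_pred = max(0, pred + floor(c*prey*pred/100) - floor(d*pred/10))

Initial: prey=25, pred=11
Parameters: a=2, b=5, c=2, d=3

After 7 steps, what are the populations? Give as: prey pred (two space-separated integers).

Step 1: prey: 25+5-13=17; pred: 11+5-3=13
Step 2: prey: 17+3-11=9; pred: 13+4-3=14
Step 3: prey: 9+1-6=4; pred: 14+2-4=12
Step 4: prey: 4+0-2=2; pred: 12+0-3=9
Step 5: prey: 2+0-0=2; pred: 9+0-2=7
Step 6: prey: 2+0-0=2; pred: 7+0-2=5
Step 7: prey: 2+0-0=2; pred: 5+0-1=4

Answer: 2 4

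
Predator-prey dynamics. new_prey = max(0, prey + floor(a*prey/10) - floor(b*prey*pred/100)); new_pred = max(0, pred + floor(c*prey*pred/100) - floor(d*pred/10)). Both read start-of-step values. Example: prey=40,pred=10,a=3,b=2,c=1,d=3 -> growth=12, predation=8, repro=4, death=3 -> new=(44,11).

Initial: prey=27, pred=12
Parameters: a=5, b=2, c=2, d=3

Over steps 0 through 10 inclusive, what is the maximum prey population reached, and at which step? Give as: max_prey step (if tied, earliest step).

Step 1: prey: 27+13-6=34; pred: 12+6-3=15
Step 2: prey: 34+17-10=41; pred: 15+10-4=21
Step 3: prey: 41+20-17=44; pred: 21+17-6=32
Step 4: prey: 44+22-28=38; pred: 32+28-9=51
Step 5: prey: 38+19-38=19; pred: 51+38-15=74
Step 6: prey: 19+9-28=0; pred: 74+28-22=80
Step 7: prey: 0+0-0=0; pred: 80+0-24=56
Step 8: prey: 0+0-0=0; pred: 56+0-16=40
Step 9: prey: 0+0-0=0; pred: 40+0-12=28
Step 10: prey: 0+0-0=0; pred: 28+0-8=20
Max prey = 44 at step 3

Answer: 44 3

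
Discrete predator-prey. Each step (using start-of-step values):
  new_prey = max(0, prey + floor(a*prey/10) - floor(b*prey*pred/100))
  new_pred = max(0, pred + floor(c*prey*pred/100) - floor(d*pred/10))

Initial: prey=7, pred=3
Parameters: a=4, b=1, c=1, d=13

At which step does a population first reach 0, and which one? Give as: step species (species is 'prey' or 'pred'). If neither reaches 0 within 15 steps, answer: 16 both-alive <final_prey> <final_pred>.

Answer: 1 pred

Derivation:
Step 1: prey: 7+2-0=9; pred: 3+0-3=0
First extinction: pred at step 1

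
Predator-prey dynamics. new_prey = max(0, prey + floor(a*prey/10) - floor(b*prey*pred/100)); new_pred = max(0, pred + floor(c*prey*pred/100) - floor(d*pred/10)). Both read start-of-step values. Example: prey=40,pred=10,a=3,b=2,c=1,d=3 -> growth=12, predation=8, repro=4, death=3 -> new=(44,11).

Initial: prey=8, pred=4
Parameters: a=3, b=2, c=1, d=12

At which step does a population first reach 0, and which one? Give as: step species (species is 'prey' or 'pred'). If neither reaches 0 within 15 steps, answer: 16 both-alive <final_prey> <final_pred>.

Step 1: prey: 8+2-0=10; pred: 4+0-4=0
First extinction: pred at step 1

Answer: 1 pred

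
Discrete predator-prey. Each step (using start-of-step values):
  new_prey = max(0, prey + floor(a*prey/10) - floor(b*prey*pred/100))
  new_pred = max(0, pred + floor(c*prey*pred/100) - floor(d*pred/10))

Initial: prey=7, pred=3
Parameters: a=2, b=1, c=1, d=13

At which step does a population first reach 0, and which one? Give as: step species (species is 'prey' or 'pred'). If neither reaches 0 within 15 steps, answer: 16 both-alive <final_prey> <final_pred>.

Answer: 1 pred

Derivation:
Step 1: prey: 7+1-0=8; pred: 3+0-3=0
First extinction: pred at step 1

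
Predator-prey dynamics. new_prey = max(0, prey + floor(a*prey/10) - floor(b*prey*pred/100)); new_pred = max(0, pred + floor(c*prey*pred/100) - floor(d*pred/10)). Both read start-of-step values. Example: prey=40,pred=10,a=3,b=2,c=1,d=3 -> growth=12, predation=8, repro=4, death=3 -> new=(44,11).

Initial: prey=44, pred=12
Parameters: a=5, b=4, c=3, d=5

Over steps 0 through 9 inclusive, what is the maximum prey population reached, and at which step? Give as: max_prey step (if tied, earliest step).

Answer: 45 1

Derivation:
Step 1: prey: 44+22-21=45; pred: 12+15-6=21
Step 2: prey: 45+22-37=30; pred: 21+28-10=39
Step 3: prey: 30+15-46=0; pred: 39+35-19=55
Step 4: prey: 0+0-0=0; pred: 55+0-27=28
Step 5: prey: 0+0-0=0; pred: 28+0-14=14
Step 6: prey: 0+0-0=0; pred: 14+0-7=7
Step 7: prey: 0+0-0=0; pred: 7+0-3=4
Step 8: prey: 0+0-0=0; pred: 4+0-2=2
Step 9: prey: 0+0-0=0; pred: 2+0-1=1
Max prey = 45 at step 1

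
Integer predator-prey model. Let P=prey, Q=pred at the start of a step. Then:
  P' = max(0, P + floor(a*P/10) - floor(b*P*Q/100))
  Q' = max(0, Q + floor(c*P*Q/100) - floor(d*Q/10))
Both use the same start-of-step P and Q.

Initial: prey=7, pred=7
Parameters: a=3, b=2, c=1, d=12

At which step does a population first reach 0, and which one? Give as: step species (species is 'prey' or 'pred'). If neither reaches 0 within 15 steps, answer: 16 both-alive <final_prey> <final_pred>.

Answer: 1 pred

Derivation:
Step 1: prey: 7+2-0=9; pred: 7+0-8=0
First extinction: pred at step 1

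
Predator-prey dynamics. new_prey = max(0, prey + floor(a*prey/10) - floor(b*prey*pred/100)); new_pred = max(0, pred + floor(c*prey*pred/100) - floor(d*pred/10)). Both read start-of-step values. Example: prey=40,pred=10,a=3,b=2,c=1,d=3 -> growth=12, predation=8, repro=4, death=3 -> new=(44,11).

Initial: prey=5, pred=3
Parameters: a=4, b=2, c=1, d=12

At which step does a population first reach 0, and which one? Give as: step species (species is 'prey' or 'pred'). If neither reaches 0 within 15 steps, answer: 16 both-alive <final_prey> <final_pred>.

Answer: 1 pred

Derivation:
Step 1: prey: 5+2-0=7; pred: 3+0-3=0
First extinction: pred at step 1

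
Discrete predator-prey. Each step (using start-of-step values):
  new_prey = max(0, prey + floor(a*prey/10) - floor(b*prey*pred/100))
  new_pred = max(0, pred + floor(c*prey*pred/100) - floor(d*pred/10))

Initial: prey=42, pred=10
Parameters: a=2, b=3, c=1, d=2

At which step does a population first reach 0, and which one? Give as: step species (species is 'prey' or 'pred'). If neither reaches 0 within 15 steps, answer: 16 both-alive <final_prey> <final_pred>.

Step 1: prey: 42+8-12=38; pred: 10+4-2=12
Step 2: prey: 38+7-13=32; pred: 12+4-2=14
Step 3: prey: 32+6-13=25; pred: 14+4-2=16
Step 4: prey: 25+5-12=18; pred: 16+4-3=17
Step 5: prey: 18+3-9=12; pred: 17+3-3=17
Step 6: prey: 12+2-6=8; pred: 17+2-3=16
Step 7: prey: 8+1-3=6; pred: 16+1-3=14
Step 8: prey: 6+1-2=5; pred: 14+0-2=12
Step 9: prey: 5+1-1=5; pred: 12+0-2=10
Step 10: prey: 5+1-1=5; pred: 10+0-2=8
Step 11: prey: 5+1-1=5; pred: 8+0-1=7
Step 12: prey: 5+1-1=5; pred: 7+0-1=6
Step 13: prey: 5+1-0=6; pred: 6+0-1=5
Step 14: prey: 6+1-0=7; pred: 5+0-1=4
Step 15: prey: 7+1-0=8; pred: 4+0-0=4
No extinction within 15 steps

Answer: 16 both-alive 8 4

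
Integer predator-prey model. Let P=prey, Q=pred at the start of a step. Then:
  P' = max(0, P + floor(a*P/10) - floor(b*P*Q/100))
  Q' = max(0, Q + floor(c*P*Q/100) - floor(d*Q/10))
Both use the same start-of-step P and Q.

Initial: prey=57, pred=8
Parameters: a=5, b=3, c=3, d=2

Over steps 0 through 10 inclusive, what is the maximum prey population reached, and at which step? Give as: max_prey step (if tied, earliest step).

Answer: 72 1

Derivation:
Step 1: prey: 57+28-13=72; pred: 8+13-1=20
Step 2: prey: 72+36-43=65; pred: 20+43-4=59
Step 3: prey: 65+32-115=0; pred: 59+115-11=163
Step 4: prey: 0+0-0=0; pred: 163+0-32=131
Step 5: prey: 0+0-0=0; pred: 131+0-26=105
Step 6: prey: 0+0-0=0; pred: 105+0-21=84
Step 7: prey: 0+0-0=0; pred: 84+0-16=68
Step 8: prey: 0+0-0=0; pred: 68+0-13=55
Step 9: prey: 0+0-0=0; pred: 55+0-11=44
Step 10: prey: 0+0-0=0; pred: 44+0-8=36
Max prey = 72 at step 1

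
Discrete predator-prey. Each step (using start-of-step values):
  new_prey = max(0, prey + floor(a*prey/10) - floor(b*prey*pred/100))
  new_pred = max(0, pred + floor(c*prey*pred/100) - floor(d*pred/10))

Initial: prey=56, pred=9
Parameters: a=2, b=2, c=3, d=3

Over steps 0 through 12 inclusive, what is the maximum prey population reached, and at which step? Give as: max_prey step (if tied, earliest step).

Answer: 57 1

Derivation:
Step 1: prey: 56+11-10=57; pred: 9+15-2=22
Step 2: prey: 57+11-25=43; pred: 22+37-6=53
Step 3: prey: 43+8-45=6; pred: 53+68-15=106
Step 4: prey: 6+1-12=0; pred: 106+19-31=94
Step 5: prey: 0+0-0=0; pred: 94+0-28=66
Step 6: prey: 0+0-0=0; pred: 66+0-19=47
Step 7: prey: 0+0-0=0; pred: 47+0-14=33
Step 8: prey: 0+0-0=0; pred: 33+0-9=24
Step 9: prey: 0+0-0=0; pred: 24+0-7=17
Step 10: prey: 0+0-0=0; pred: 17+0-5=12
Step 11: prey: 0+0-0=0; pred: 12+0-3=9
Step 12: prey: 0+0-0=0; pred: 9+0-2=7
Max prey = 57 at step 1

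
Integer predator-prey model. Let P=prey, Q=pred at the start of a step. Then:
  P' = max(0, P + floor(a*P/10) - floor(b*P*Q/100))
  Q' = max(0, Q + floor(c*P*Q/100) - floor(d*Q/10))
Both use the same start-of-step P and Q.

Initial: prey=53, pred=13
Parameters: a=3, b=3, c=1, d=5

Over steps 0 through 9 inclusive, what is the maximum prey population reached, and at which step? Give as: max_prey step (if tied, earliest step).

Step 1: prey: 53+15-20=48; pred: 13+6-6=13
Step 2: prey: 48+14-18=44; pred: 13+6-6=13
Step 3: prey: 44+13-17=40; pred: 13+5-6=12
Step 4: prey: 40+12-14=38; pred: 12+4-6=10
Step 5: prey: 38+11-11=38; pred: 10+3-5=8
Step 6: prey: 38+11-9=40; pred: 8+3-4=7
Step 7: prey: 40+12-8=44; pred: 7+2-3=6
Step 8: prey: 44+13-7=50; pred: 6+2-3=5
Step 9: prey: 50+15-7=58; pred: 5+2-2=5
Max prey = 58 at step 9

Answer: 58 9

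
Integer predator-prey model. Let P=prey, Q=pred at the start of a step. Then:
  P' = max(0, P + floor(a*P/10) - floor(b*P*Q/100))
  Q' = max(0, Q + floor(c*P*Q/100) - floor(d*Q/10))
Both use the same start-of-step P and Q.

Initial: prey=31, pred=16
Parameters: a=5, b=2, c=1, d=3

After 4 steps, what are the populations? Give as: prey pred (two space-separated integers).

Answer: 59 23

Derivation:
Step 1: prey: 31+15-9=37; pred: 16+4-4=16
Step 2: prey: 37+18-11=44; pred: 16+5-4=17
Step 3: prey: 44+22-14=52; pred: 17+7-5=19
Step 4: prey: 52+26-19=59; pred: 19+9-5=23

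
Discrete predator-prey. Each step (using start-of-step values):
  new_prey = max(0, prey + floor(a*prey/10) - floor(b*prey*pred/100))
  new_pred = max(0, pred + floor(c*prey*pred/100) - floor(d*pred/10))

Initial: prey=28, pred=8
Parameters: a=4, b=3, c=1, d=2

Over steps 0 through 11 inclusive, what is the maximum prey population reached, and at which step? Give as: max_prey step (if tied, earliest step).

Step 1: prey: 28+11-6=33; pred: 8+2-1=9
Step 2: prey: 33+13-8=38; pred: 9+2-1=10
Step 3: prey: 38+15-11=42; pred: 10+3-2=11
Step 4: prey: 42+16-13=45; pred: 11+4-2=13
Step 5: prey: 45+18-17=46; pred: 13+5-2=16
Step 6: prey: 46+18-22=42; pred: 16+7-3=20
Step 7: prey: 42+16-25=33; pred: 20+8-4=24
Step 8: prey: 33+13-23=23; pred: 24+7-4=27
Step 9: prey: 23+9-18=14; pred: 27+6-5=28
Step 10: prey: 14+5-11=8; pred: 28+3-5=26
Step 11: prey: 8+3-6=5; pred: 26+2-5=23
Max prey = 46 at step 5

Answer: 46 5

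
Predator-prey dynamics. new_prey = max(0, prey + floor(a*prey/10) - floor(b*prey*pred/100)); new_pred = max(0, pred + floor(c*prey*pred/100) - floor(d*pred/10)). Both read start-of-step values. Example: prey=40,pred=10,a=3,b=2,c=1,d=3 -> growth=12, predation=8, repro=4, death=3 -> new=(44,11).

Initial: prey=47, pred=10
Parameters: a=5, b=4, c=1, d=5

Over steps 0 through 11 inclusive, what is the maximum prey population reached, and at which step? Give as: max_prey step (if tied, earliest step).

Answer: 81 5

Derivation:
Step 1: prey: 47+23-18=52; pred: 10+4-5=9
Step 2: prey: 52+26-18=60; pred: 9+4-4=9
Step 3: prey: 60+30-21=69; pred: 9+5-4=10
Step 4: prey: 69+34-27=76; pred: 10+6-5=11
Step 5: prey: 76+38-33=81; pred: 11+8-5=14
Step 6: prey: 81+40-45=76; pred: 14+11-7=18
Step 7: prey: 76+38-54=60; pred: 18+13-9=22
Step 8: prey: 60+30-52=38; pred: 22+13-11=24
Step 9: prey: 38+19-36=21; pred: 24+9-12=21
Step 10: prey: 21+10-17=14; pred: 21+4-10=15
Step 11: prey: 14+7-8=13; pred: 15+2-7=10
Max prey = 81 at step 5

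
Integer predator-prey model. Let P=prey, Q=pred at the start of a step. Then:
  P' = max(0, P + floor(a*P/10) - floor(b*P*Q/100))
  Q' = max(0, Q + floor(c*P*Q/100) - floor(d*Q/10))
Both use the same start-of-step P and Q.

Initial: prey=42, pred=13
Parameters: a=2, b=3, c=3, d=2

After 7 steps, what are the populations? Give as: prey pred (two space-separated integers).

Answer: 0 26

Derivation:
Step 1: prey: 42+8-16=34; pred: 13+16-2=27
Step 2: prey: 34+6-27=13; pred: 27+27-5=49
Step 3: prey: 13+2-19=0; pred: 49+19-9=59
Step 4: prey: 0+0-0=0; pred: 59+0-11=48
Step 5: prey: 0+0-0=0; pred: 48+0-9=39
Step 6: prey: 0+0-0=0; pred: 39+0-7=32
Step 7: prey: 0+0-0=0; pred: 32+0-6=26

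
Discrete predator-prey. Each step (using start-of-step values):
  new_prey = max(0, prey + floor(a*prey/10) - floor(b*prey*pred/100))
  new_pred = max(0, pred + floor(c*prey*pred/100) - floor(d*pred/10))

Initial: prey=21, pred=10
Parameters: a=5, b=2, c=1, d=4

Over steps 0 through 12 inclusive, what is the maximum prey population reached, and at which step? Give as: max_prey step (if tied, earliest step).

Answer: 140 7

Derivation:
Step 1: prey: 21+10-4=27; pred: 10+2-4=8
Step 2: prey: 27+13-4=36; pred: 8+2-3=7
Step 3: prey: 36+18-5=49; pred: 7+2-2=7
Step 4: prey: 49+24-6=67; pred: 7+3-2=8
Step 5: prey: 67+33-10=90; pred: 8+5-3=10
Step 6: prey: 90+45-18=117; pred: 10+9-4=15
Step 7: prey: 117+58-35=140; pred: 15+17-6=26
Step 8: prey: 140+70-72=138; pred: 26+36-10=52
Step 9: prey: 138+69-143=64; pred: 52+71-20=103
Step 10: prey: 64+32-131=0; pred: 103+65-41=127
Step 11: prey: 0+0-0=0; pred: 127+0-50=77
Step 12: prey: 0+0-0=0; pred: 77+0-30=47
Max prey = 140 at step 7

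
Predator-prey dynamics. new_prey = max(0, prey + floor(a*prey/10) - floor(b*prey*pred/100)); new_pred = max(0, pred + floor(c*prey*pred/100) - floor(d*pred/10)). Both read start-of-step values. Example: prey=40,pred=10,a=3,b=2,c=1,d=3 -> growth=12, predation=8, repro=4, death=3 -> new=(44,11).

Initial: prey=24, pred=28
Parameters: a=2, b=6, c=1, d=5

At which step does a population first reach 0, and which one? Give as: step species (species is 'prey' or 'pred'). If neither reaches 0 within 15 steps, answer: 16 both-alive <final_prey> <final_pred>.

Answer: 1 prey

Derivation:
Step 1: prey: 24+4-40=0; pred: 28+6-14=20
First extinction: prey at step 1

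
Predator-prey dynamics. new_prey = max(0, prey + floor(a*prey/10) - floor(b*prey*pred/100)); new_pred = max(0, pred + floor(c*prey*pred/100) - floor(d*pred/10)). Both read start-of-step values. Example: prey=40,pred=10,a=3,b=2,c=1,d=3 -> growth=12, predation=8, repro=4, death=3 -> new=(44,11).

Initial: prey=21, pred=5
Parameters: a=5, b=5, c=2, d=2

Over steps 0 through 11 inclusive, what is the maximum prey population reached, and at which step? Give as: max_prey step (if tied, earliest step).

Answer: 36 3

Derivation:
Step 1: prey: 21+10-5=26; pred: 5+2-1=6
Step 2: prey: 26+13-7=32; pred: 6+3-1=8
Step 3: prey: 32+16-12=36; pred: 8+5-1=12
Step 4: prey: 36+18-21=33; pred: 12+8-2=18
Step 5: prey: 33+16-29=20; pred: 18+11-3=26
Step 6: prey: 20+10-26=4; pred: 26+10-5=31
Step 7: prey: 4+2-6=0; pred: 31+2-6=27
Step 8: prey: 0+0-0=0; pred: 27+0-5=22
Step 9: prey: 0+0-0=0; pred: 22+0-4=18
Step 10: prey: 0+0-0=0; pred: 18+0-3=15
Step 11: prey: 0+0-0=0; pred: 15+0-3=12
Max prey = 36 at step 3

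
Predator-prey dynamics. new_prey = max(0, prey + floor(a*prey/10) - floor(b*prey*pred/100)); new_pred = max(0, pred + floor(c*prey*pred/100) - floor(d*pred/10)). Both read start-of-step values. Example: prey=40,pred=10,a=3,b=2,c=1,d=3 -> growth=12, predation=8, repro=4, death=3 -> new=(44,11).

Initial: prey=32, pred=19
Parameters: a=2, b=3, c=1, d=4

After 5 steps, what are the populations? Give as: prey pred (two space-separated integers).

Step 1: prey: 32+6-18=20; pred: 19+6-7=18
Step 2: prey: 20+4-10=14; pred: 18+3-7=14
Step 3: prey: 14+2-5=11; pred: 14+1-5=10
Step 4: prey: 11+2-3=10; pred: 10+1-4=7
Step 5: prey: 10+2-2=10; pred: 7+0-2=5

Answer: 10 5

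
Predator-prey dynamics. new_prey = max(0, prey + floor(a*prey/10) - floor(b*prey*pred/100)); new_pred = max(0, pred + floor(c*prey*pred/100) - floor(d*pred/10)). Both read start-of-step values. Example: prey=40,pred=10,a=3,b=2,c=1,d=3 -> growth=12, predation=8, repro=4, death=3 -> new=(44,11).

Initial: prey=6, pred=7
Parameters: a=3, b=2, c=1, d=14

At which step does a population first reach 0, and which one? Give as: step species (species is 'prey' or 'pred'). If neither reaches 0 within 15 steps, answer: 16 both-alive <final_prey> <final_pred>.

Answer: 1 pred

Derivation:
Step 1: prey: 6+1-0=7; pred: 7+0-9=0
First extinction: pred at step 1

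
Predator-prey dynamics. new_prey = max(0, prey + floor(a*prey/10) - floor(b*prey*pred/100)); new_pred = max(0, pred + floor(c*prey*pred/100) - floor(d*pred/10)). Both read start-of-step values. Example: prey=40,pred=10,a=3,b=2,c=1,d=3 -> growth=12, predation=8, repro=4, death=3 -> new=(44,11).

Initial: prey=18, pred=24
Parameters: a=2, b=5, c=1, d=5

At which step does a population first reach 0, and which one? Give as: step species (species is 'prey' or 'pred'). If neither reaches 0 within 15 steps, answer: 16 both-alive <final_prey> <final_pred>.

Answer: 1 prey

Derivation:
Step 1: prey: 18+3-21=0; pred: 24+4-12=16
First extinction: prey at step 1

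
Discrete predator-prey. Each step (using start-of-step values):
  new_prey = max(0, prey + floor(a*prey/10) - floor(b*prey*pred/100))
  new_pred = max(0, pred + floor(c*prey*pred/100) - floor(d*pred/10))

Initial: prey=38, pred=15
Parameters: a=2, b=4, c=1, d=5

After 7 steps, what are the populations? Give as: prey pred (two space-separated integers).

Step 1: prey: 38+7-22=23; pred: 15+5-7=13
Step 2: prey: 23+4-11=16; pred: 13+2-6=9
Step 3: prey: 16+3-5=14; pred: 9+1-4=6
Step 4: prey: 14+2-3=13; pred: 6+0-3=3
Step 5: prey: 13+2-1=14; pred: 3+0-1=2
Step 6: prey: 14+2-1=15; pred: 2+0-1=1
Step 7: prey: 15+3-0=18; pred: 1+0-0=1

Answer: 18 1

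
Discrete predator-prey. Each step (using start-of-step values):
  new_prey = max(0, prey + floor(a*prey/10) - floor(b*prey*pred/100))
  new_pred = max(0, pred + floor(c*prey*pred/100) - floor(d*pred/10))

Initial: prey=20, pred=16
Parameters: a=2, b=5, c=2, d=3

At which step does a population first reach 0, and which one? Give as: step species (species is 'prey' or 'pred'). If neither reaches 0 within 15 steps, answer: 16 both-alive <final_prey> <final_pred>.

Answer: 16 both-alive 1 3

Derivation:
Step 1: prey: 20+4-16=8; pred: 16+6-4=18
Step 2: prey: 8+1-7=2; pred: 18+2-5=15
Step 3: prey: 2+0-1=1; pred: 15+0-4=11
Step 4: prey: 1+0-0=1; pred: 11+0-3=8
Step 5: prey: 1+0-0=1; pred: 8+0-2=6
Step 6: prey: 1+0-0=1; pred: 6+0-1=5
Step 7: prey: 1+0-0=1; pred: 5+0-1=4
Step 8: prey: 1+0-0=1; pred: 4+0-1=3
Step 9: prey: 1+0-0=1; pred: 3+0-0=3
Steps 10-15: state stable at prey=1, pred=3 (no change)
No extinction within 15 steps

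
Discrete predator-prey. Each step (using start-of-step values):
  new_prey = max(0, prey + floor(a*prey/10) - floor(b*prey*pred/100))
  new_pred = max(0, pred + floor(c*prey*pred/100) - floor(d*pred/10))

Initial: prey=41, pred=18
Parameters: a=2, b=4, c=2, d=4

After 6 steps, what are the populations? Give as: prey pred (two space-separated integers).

Step 1: prey: 41+8-29=20; pred: 18+14-7=25
Step 2: prey: 20+4-20=4; pred: 25+10-10=25
Step 3: prey: 4+0-4=0; pred: 25+2-10=17
Step 4: prey: 0+0-0=0; pred: 17+0-6=11
Step 5: prey: 0+0-0=0; pred: 11+0-4=7
Step 6: prey: 0+0-0=0; pred: 7+0-2=5

Answer: 0 5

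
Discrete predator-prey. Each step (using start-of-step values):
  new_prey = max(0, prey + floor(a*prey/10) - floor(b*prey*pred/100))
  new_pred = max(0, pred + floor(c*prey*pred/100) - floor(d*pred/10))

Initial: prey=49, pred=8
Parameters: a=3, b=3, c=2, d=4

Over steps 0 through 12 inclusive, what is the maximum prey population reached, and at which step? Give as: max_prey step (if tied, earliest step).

Answer: 52 1

Derivation:
Step 1: prey: 49+14-11=52; pred: 8+7-3=12
Step 2: prey: 52+15-18=49; pred: 12+12-4=20
Step 3: prey: 49+14-29=34; pred: 20+19-8=31
Step 4: prey: 34+10-31=13; pred: 31+21-12=40
Step 5: prey: 13+3-15=1; pred: 40+10-16=34
Step 6: prey: 1+0-1=0; pred: 34+0-13=21
Step 7: prey: 0+0-0=0; pred: 21+0-8=13
Step 8: prey: 0+0-0=0; pred: 13+0-5=8
Step 9: prey: 0+0-0=0; pred: 8+0-3=5
Step 10: prey: 0+0-0=0; pred: 5+0-2=3
Step 11: prey: 0+0-0=0; pred: 3+0-1=2
Step 12: prey: 0+0-0=0; pred: 2+0-0=2
Max prey = 52 at step 1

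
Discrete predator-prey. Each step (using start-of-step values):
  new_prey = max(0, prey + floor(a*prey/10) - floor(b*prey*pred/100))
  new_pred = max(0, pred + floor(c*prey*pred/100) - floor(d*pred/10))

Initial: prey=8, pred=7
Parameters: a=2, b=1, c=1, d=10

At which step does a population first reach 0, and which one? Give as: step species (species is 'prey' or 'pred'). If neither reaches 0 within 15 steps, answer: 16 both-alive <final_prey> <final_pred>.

Step 1: prey: 8+1-0=9; pred: 7+0-7=0
First extinction: pred at step 1

Answer: 1 pred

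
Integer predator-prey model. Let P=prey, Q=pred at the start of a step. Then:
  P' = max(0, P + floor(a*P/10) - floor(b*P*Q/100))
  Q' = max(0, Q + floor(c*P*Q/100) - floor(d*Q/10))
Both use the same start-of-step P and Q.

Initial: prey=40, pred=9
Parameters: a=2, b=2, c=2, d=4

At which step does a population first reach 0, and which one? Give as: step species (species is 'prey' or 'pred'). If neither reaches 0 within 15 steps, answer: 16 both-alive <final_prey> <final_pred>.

Step 1: prey: 40+8-7=41; pred: 9+7-3=13
Step 2: prey: 41+8-10=39; pred: 13+10-5=18
Step 3: prey: 39+7-14=32; pred: 18+14-7=25
Step 4: prey: 32+6-16=22; pred: 25+16-10=31
Step 5: prey: 22+4-13=13; pred: 31+13-12=32
Step 6: prey: 13+2-8=7; pred: 32+8-12=28
Step 7: prey: 7+1-3=5; pred: 28+3-11=20
Step 8: prey: 5+1-2=4; pred: 20+2-8=14
Step 9: prey: 4+0-1=3; pred: 14+1-5=10
Step 10: prey: 3+0-0=3; pred: 10+0-4=6
Step 11: prey: 3+0-0=3; pred: 6+0-2=4
Step 12: prey: 3+0-0=3; pred: 4+0-1=3
Step 13: prey: 3+0-0=3; pred: 3+0-1=2
Step 14: prey: 3+0-0=3; pred: 2+0-0=2
Steps 15-15: state stable at prey=3, pred=2 (no change)
No extinction within 15 steps

Answer: 16 both-alive 3 2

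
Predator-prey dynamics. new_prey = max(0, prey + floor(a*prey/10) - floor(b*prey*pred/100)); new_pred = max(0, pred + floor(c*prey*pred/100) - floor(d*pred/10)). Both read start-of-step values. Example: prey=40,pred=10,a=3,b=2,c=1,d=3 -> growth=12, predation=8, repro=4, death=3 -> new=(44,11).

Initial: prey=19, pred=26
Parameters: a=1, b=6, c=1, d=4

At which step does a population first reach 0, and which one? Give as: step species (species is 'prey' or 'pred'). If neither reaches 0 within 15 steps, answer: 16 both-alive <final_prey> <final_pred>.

Step 1: prey: 19+1-29=0; pred: 26+4-10=20
First extinction: prey at step 1

Answer: 1 prey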